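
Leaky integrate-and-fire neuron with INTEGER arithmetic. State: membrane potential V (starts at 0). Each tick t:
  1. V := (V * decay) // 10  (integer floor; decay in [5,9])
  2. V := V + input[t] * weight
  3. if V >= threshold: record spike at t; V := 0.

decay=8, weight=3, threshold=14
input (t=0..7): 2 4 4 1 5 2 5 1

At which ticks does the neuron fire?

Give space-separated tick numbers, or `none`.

Answer: 1 4 6

Derivation:
t=0: input=2 -> V=6
t=1: input=4 -> V=0 FIRE
t=2: input=4 -> V=12
t=3: input=1 -> V=12
t=4: input=5 -> V=0 FIRE
t=5: input=2 -> V=6
t=6: input=5 -> V=0 FIRE
t=7: input=1 -> V=3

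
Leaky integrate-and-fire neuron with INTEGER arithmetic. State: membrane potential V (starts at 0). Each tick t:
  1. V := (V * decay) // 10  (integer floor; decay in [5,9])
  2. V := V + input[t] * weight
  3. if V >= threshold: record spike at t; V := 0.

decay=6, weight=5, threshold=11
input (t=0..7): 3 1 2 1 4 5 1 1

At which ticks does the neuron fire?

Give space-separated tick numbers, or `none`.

Answer: 0 2 4 5

Derivation:
t=0: input=3 -> V=0 FIRE
t=1: input=1 -> V=5
t=2: input=2 -> V=0 FIRE
t=3: input=1 -> V=5
t=4: input=4 -> V=0 FIRE
t=5: input=5 -> V=0 FIRE
t=6: input=1 -> V=5
t=7: input=1 -> V=8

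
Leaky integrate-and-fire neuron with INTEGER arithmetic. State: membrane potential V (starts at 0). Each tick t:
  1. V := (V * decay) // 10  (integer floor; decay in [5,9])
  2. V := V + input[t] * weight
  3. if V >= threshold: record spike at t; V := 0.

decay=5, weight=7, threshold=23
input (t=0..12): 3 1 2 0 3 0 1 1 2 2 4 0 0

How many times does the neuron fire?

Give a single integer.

Answer: 3

Derivation:
t=0: input=3 -> V=21
t=1: input=1 -> V=17
t=2: input=2 -> V=22
t=3: input=0 -> V=11
t=4: input=3 -> V=0 FIRE
t=5: input=0 -> V=0
t=6: input=1 -> V=7
t=7: input=1 -> V=10
t=8: input=2 -> V=19
t=9: input=2 -> V=0 FIRE
t=10: input=4 -> V=0 FIRE
t=11: input=0 -> V=0
t=12: input=0 -> V=0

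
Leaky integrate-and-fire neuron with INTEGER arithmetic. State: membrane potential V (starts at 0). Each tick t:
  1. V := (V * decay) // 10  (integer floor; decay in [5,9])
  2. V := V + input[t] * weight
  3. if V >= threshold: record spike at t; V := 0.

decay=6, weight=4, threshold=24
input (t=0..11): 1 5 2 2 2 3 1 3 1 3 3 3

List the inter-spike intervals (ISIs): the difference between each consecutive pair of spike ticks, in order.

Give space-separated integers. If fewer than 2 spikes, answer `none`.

Answer: 6

Derivation:
t=0: input=1 -> V=4
t=1: input=5 -> V=22
t=2: input=2 -> V=21
t=3: input=2 -> V=20
t=4: input=2 -> V=20
t=5: input=3 -> V=0 FIRE
t=6: input=1 -> V=4
t=7: input=3 -> V=14
t=8: input=1 -> V=12
t=9: input=3 -> V=19
t=10: input=3 -> V=23
t=11: input=3 -> V=0 FIRE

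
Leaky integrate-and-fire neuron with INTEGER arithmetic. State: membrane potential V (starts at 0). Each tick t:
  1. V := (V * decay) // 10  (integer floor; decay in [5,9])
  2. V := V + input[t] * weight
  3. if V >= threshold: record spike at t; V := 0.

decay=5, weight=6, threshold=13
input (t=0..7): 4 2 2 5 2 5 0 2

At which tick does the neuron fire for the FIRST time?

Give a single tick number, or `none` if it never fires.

Answer: 0

Derivation:
t=0: input=4 -> V=0 FIRE
t=1: input=2 -> V=12
t=2: input=2 -> V=0 FIRE
t=3: input=5 -> V=0 FIRE
t=4: input=2 -> V=12
t=5: input=5 -> V=0 FIRE
t=6: input=0 -> V=0
t=7: input=2 -> V=12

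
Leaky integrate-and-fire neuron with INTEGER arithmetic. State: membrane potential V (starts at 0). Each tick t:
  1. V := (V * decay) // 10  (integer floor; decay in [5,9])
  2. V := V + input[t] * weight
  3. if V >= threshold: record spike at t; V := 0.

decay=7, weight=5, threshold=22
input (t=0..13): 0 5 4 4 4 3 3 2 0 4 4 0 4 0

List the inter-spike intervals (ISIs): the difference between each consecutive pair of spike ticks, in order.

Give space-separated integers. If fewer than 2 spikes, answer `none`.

t=0: input=0 -> V=0
t=1: input=5 -> V=0 FIRE
t=2: input=4 -> V=20
t=3: input=4 -> V=0 FIRE
t=4: input=4 -> V=20
t=5: input=3 -> V=0 FIRE
t=6: input=3 -> V=15
t=7: input=2 -> V=20
t=8: input=0 -> V=14
t=9: input=4 -> V=0 FIRE
t=10: input=4 -> V=20
t=11: input=0 -> V=14
t=12: input=4 -> V=0 FIRE
t=13: input=0 -> V=0

Answer: 2 2 4 3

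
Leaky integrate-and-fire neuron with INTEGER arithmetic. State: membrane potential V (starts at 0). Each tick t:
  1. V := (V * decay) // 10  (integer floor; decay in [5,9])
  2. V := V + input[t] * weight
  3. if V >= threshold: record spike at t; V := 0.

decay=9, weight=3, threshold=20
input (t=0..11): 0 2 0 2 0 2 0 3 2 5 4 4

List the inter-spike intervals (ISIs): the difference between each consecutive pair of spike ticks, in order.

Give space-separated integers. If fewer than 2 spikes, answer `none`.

t=0: input=0 -> V=0
t=1: input=2 -> V=6
t=2: input=0 -> V=5
t=3: input=2 -> V=10
t=4: input=0 -> V=9
t=5: input=2 -> V=14
t=6: input=0 -> V=12
t=7: input=3 -> V=19
t=8: input=2 -> V=0 FIRE
t=9: input=5 -> V=15
t=10: input=4 -> V=0 FIRE
t=11: input=4 -> V=12

Answer: 2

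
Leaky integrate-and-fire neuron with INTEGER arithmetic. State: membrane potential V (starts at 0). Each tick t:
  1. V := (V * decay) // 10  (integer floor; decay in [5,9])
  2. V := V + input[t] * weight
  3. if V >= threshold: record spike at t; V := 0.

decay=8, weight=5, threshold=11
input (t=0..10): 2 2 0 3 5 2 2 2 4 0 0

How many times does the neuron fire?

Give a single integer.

Answer: 5

Derivation:
t=0: input=2 -> V=10
t=1: input=2 -> V=0 FIRE
t=2: input=0 -> V=0
t=3: input=3 -> V=0 FIRE
t=4: input=5 -> V=0 FIRE
t=5: input=2 -> V=10
t=6: input=2 -> V=0 FIRE
t=7: input=2 -> V=10
t=8: input=4 -> V=0 FIRE
t=9: input=0 -> V=0
t=10: input=0 -> V=0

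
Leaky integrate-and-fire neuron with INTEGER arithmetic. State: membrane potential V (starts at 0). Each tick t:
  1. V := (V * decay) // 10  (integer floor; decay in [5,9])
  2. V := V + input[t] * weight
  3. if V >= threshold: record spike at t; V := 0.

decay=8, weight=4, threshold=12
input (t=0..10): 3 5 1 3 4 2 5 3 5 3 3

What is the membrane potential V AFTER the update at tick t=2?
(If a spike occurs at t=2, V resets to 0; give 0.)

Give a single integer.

t=0: input=3 -> V=0 FIRE
t=1: input=5 -> V=0 FIRE
t=2: input=1 -> V=4
t=3: input=3 -> V=0 FIRE
t=4: input=4 -> V=0 FIRE
t=5: input=2 -> V=8
t=6: input=5 -> V=0 FIRE
t=7: input=3 -> V=0 FIRE
t=8: input=5 -> V=0 FIRE
t=9: input=3 -> V=0 FIRE
t=10: input=3 -> V=0 FIRE

Answer: 4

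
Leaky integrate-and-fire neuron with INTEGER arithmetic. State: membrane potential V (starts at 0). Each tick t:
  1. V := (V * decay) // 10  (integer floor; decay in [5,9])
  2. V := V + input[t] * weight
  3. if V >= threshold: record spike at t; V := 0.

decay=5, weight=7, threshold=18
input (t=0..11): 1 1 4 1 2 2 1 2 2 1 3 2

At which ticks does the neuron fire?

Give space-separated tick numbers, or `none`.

t=0: input=1 -> V=7
t=1: input=1 -> V=10
t=2: input=4 -> V=0 FIRE
t=3: input=1 -> V=7
t=4: input=2 -> V=17
t=5: input=2 -> V=0 FIRE
t=6: input=1 -> V=7
t=7: input=2 -> V=17
t=8: input=2 -> V=0 FIRE
t=9: input=1 -> V=7
t=10: input=3 -> V=0 FIRE
t=11: input=2 -> V=14

Answer: 2 5 8 10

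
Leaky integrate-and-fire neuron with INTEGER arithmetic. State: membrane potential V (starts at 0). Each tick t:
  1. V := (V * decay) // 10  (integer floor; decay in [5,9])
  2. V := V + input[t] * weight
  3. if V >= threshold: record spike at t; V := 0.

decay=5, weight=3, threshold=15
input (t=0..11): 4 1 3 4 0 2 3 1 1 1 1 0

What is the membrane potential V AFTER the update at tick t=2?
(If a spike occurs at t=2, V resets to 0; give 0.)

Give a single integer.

Answer: 13

Derivation:
t=0: input=4 -> V=12
t=1: input=1 -> V=9
t=2: input=3 -> V=13
t=3: input=4 -> V=0 FIRE
t=4: input=0 -> V=0
t=5: input=2 -> V=6
t=6: input=3 -> V=12
t=7: input=1 -> V=9
t=8: input=1 -> V=7
t=9: input=1 -> V=6
t=10: input=1 -> V=6
t=11: input=0 -> V=3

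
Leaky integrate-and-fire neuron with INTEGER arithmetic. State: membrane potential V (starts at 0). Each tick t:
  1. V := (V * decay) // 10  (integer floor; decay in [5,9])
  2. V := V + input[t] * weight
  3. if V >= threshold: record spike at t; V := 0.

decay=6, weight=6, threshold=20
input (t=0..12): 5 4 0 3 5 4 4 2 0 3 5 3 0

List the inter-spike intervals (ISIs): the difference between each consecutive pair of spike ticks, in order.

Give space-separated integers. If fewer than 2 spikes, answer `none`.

Answer: 1 3 1 1 3 1

Derivation:
t=0: input=5 -> V=0 FIRE
t=1: input=4 -> V=0 FIRE
t=2: input=0 -> V=0
t=3: input=3 -> V=18
t=4: input=5 -> V=0 FIRE
t=5: input=4 -> V=0 FIRE
t=6: input=4 -> V=0 FIRE
t=7: input=2 -> V=12
t=8: input=0 -> V=7
t=9: input=3 -> V=0 FIRE
t=10: input=5 -> V=0 FIRE
t=11: input=3 -> V=18
t=12: input=0 -> V=10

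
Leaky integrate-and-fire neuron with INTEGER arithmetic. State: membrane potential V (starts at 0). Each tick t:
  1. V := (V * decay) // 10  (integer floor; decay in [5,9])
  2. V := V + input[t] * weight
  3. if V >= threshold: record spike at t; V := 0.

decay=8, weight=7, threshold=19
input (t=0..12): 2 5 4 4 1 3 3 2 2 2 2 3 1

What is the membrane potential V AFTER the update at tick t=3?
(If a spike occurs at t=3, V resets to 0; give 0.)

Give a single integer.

t=0: input=2 -> V=14
t=1: input=5 -> V=0 FIRE
t=2: input=4 -> V=0 FIRE
t=3: input=4 -> V=0 FIRE
t=4: input=1 -> V=7
t=5: input=3 -> V=0 FIRE
t=6: input=3 -> V=0 FIRE
t=7: input=2 -> V=14
t=8: input=2 -> V=0 FIRE
t=9: input=2 -> V=14
t=10: input=2 -> V=0 FIRE
t=11: input=3 -> V=0 FIRE
t=12: input=1 -> V=7

Answer: 0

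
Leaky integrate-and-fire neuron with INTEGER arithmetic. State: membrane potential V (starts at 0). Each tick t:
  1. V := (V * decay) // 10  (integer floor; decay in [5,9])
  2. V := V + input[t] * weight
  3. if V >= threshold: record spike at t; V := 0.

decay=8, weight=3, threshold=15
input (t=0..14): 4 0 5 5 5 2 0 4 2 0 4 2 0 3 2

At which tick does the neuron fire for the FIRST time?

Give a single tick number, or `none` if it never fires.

Answer: 2

Derivation:
t=0: input=4 -> V=12
t=1: input=0 -> V=9
t=2: input=5 -> V=0 FIRE
t=3: input=5 -> V=0 FIRE
t=4: input=5 -> V=0 FIRE
t=5: input=2 -> V=6
t=6: input=0 -> V=4
t=7: input=4 -> V=0 FIRE
t=8: input=2 -> V=6
t=9: input=0 -> V=4
t=10: input=4 -> V=0 FIRE
t=11: input=2 -> V=6
t=12: input=0 -> V=4
t=13: input=3 -> V=12
t=14: input=2 -> V=0 FIRE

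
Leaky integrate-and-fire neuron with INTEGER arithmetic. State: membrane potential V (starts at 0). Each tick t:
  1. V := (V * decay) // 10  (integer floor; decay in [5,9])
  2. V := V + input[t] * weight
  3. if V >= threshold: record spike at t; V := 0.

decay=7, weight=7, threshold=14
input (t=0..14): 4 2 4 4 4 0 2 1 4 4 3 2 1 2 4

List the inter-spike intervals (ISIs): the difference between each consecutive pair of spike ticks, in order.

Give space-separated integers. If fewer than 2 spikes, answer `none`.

t=0: input=4 -> V=0 FIRE
t=1: input=2 -> V=0 FIRE
t=2: input=4 -> V=0 FIRE
t=3: input=4 -> V=0 FIRE
t=4: input=4 -> V=0 FIRE
t=5: input=0 -> V=0
t=6: input=2 -> V=0 FIRE
t=7: input=1 -> V=7
t=8: input=4 -> V=0 FIRE
t=9: input=4 -> V=0 FIRE
t=10: input=3 -> V=0 FIRE
t=11: input=2 -> V=0 FIRE
t=12: input=1 -> V=7
t=13: input=2 -> V=0 FIRE
t=14: input=4 -> V=0 FIRE

Answer: 1 1 1 1 2 2 1 1 1 2 1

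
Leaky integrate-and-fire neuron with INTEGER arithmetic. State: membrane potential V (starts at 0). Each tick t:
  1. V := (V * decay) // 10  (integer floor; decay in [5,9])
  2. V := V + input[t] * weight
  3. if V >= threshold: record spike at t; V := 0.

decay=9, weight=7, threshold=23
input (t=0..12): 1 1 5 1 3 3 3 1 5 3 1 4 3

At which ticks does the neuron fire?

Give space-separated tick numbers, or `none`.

Answer: 2 4 6 8 10 11

Derivation:
t=0: input=1 -> V=7
t=1: input=1 -> V=13
t=2: input=5 -> V=0 FIRE
t=3: input=1 -> V=7
t=4: input=3 -> V=0 FIRE
t=5: input=3 -> V=21
t=6: input=3 -> V=0 FIRE
t=7: input=1 -> V=7
t=8: input=5 -> V=0 FIRE
t=9: input=3 -> V=21
t=10: input=1 -> V=0 FIRE
t=11: input=4 -> V=0 FIRE
t=12: input=3 -> V=21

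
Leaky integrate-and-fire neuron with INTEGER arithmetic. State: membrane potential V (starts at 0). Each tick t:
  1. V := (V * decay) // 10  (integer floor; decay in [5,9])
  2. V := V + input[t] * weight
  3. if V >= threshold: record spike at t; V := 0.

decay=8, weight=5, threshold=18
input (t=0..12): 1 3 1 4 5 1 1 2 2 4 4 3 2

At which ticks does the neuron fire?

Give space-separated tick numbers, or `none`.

Answer: 1 3 4 8 9 10 12

Derivation:
t=0: input=1 -> V=5
t=1: input=3 -> V=0 FIRE
t=2: input=1 -> V=5
t=3: input=4 -> V=0 FIRE
t=4: input=5 -> V=0 FIRE
t=5: input=1 -> V=5
t=6: input=1 -> V=9
t=7: input=2 -> V=17
t=8: input=2 -> V=0 FIRE
t=9: input=4 -> V=0 FIRE
t=10: input=4 -> V=0 FIRE
t=11: input=3 -> V=15
t=12: input=2 -> V=0 FIRE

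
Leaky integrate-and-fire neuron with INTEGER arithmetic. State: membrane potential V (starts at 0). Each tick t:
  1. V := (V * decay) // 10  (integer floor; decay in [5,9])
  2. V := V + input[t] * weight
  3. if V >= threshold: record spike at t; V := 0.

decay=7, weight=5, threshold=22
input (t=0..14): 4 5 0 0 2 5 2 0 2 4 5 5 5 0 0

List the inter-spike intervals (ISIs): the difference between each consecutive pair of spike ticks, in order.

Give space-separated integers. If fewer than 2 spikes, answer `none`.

t=0: input=4 -> V=20
t=1: input=5 -> V=0 FIRE
t=2: input=0 -> V=0
t=3: input=0 -> V=0
t=4: input=2 -> V=10
t=5: input=5 -> V=0 FIRE
t=6: input=2 -> V=10
t=7: input=0 -> V=7
t=8: input=2 -> V=14
t=9: input=4 -> V=0 FIRE
t=10: input=5 -> V=0 FIRE
t=11: input=5 -> V=0 FIRE
t=12: input=5 -> V=0 FIRE
t=13: input=0 -> V=0
t=14: input=0 -> V=0

Answer: 4 4 1 1 1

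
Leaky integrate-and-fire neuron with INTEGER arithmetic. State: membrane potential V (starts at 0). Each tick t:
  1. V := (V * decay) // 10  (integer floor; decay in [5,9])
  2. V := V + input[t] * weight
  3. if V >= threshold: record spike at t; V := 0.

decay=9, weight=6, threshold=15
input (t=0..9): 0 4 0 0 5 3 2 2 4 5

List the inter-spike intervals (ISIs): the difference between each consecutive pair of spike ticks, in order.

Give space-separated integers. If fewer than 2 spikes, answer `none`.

Answer: 3 1 2 1 1

Derivation:
t=0: input=0 -> V=0
t=1: input=4 -> V=0 FIRE
t=2: input=0 -> V=0
t=3: input=0 -> V=0
t=4: input=5 -> V=0 FIRE
t=5: input=3 -> V=0 FIRE
t=6: input=2 -> V=12
t=7: input=2 -> V=0 FIRE
t=8: input=4 -> V=0 FIRE
t=9: input=5 -> V=0 FIRE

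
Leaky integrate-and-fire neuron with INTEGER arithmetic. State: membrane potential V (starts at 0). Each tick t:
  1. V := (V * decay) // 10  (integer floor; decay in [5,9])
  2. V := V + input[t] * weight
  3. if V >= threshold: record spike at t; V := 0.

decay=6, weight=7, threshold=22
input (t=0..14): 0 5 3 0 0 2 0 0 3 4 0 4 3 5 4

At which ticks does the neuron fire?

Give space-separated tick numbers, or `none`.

t=0: input=0 -> V=0
t=1: input=5 -> V=0 FIRE
t=2: input=3 -> V=21
t=3: input=0 -> V=12
t=4: input=0 -> V=7
t=5: input=2 -> V=18
t=6: input=0 -> V=10
t=7: input=0 -> V=6
t=8: input=3 -> V=0 FIRE
t=9: input=4 -> V=0 FIRE
t=10: input=0 -> V=0
t=11: input=4 -> V=0 FIRE
t=12: input=3 -> V=21
t=13: input=5 -> V=0 FIRE
t=14: input=4 -> V=0 FIRE

Answer: 1 8 9 11 13 14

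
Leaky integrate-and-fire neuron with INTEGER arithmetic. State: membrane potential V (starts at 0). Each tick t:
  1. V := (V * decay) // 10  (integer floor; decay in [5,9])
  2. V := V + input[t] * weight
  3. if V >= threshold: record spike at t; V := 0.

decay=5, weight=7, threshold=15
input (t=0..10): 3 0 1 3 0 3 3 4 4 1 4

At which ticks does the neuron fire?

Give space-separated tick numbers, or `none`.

t=0: input=3 -> V=0 FIRE
t=1: input=0 -> V=0
t=2: input=1 -> V=7
t=3: input=3 -> V=0 FIRE
t=4: input=0 -> V=0
t=5: input=3 -> V=0 FIRE
t=6: input=3 -> V=0 FIRE
t=7: input=4 -> V=0 FIRE
t=8: input=4 -> V=0 FIRE
t=9: input=1 -> V=7
t=10: input=4 -> V=0 FIRE

Answer: 0 3 5 6 7 8 10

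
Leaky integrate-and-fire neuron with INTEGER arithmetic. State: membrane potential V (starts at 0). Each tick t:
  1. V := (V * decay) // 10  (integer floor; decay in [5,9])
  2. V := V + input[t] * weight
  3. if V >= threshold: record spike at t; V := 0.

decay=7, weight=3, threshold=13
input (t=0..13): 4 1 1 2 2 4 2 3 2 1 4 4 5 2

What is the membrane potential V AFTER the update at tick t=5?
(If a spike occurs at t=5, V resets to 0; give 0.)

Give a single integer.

Answer: 0

Derivation:
t=0: input=4 -> V=12
t=1: input=1 -> V=11
t=2: input=1 -> V=10
t=3: input=2 -> V=0 FIRE
t=4: input=2 -> V=6
t=5: input=4 -> V=0 FIRE
t=6: input=2 -> V=6
t=7: input=3 -> V=0 FIRE
t=8: input=2 -> V=6
t=9: input=1 -> V=7
t=10: input=4 -> V=0 FIRE
t=11: input=4 -> V=12
t=12: input=5 -> V=0 FIRE
t=13: input=2 -> V=6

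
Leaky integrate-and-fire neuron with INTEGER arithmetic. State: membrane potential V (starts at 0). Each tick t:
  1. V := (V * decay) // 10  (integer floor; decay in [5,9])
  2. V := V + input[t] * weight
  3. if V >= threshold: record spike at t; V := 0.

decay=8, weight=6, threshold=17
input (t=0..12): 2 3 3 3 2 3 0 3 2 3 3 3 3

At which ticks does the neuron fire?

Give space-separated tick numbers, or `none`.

t=0: input=2 -> V=12
t=1: input=3 -> V=0 FIRE
t=2: input=3 -> V=0 FIRE
t=3: input=3 -> V=0 FIRE
t=4: input=2 -> V=12
t=5: input=3 -> V=0 FIRE
t=6: input=0 -> V=0
t=7: input=3 -> V=0 FIRE
t=8: input=2 -> V=12
t=9: input=3 -> V=0 FIRE
t=10: input=3 -> V=0 FIRE
t=11: input=3 -> V=0 FIRE
t=12: input=3 -> V=0 FIRE

Answer: 1 2 3 5 7 9 10 11 12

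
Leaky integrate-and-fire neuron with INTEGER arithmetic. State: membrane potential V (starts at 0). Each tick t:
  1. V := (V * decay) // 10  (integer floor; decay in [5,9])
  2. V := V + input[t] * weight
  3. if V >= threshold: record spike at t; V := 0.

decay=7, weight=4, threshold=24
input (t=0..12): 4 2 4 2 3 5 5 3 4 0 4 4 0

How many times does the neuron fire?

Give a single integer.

t=0: input=4 -> V=16
t=1: input=2 -> V=19
t=2: input=4 -> V=0 FIRE
t=3: input=2 -> V=8
t=4: input=3 -> V=17
t=5: input=5 -> V=0 FIRE
t=6: input=5 -> V=20
t=7: input=3 -> V=0 FIRE
t=8: input=4 -> V=16
t=9: input=0 -> V=11
t=10: input=4 -> V=23
t=11: input=4 -> V=0 FIRE
t=12: input=0 -> V=0

Answer: 4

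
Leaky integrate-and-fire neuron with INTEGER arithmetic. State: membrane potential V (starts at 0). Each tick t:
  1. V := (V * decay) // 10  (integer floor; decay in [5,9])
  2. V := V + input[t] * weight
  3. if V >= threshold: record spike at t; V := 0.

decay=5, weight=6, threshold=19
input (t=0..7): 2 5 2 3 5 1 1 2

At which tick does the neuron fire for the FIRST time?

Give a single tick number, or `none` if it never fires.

t=0: input=2 -> V=12
t=1: input=5 -> V=0 FIRE
t=2: input=2 -> V=12
t=3: input=3 -> V=0 FIRE
t=4: input=5 -> V=0 FIRE
t=5: input=1 -> V=6
t=6: input=1 -> V=9
t=7: input=2 -> V=16

Answer: 1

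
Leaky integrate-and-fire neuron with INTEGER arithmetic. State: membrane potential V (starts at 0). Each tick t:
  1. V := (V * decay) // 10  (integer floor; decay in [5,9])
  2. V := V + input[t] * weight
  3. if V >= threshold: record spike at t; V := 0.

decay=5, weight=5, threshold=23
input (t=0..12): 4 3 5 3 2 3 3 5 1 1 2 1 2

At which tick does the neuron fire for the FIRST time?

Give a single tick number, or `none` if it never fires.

t=0: input=4 -> V=20
t=1: input=3 -> V=0 FIRE
t=2: input=5 -> V=0 FIRE
t=3: input=3 -> V=15
t=4: input=2 -> V=17
t=5: input=3 -> V=0 FIRE
t=6: input=3 -> V=15
t=7: input=5 -> V=0 FIRE
t=8: input=1 -> V=5
t=9: input=1 -> V=7
t=10: input=2 -> V=13
t=11: input=1 -> V=11
t=12: input=2 -> V=15

Answer: 1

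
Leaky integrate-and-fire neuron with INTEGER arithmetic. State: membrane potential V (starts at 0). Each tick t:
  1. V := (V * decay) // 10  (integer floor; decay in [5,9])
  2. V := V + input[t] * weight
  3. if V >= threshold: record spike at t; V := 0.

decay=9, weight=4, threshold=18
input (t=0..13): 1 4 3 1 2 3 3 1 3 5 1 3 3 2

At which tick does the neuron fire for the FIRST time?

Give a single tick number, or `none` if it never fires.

t=0: input=1 -> V=4
t=1: input=4 -> V=0 FIRE
t=2: input=3 -> V=12
t=3: input=1 -> V=14
t=4: input=2 -> V=0 FIRE
t=5: input=3 -> V=12
t=6: input=3 -> V=0 FIRE
t=7: input=1 -> V=4
t=8: input=3 -> V=15
t=9: input=5 -> V=0 FIRE
t=10: input=1 -> V=4
t=11: input=3 -> V=15
t=12: input=3 -> V=0 FIRE
t=13: input=2 -> V=8

Answer: 1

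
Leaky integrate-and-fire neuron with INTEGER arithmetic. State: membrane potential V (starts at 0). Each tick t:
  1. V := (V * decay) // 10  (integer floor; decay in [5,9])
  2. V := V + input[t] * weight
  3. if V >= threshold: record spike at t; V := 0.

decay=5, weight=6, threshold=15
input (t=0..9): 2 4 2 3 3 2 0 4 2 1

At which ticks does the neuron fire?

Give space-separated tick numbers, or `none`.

Answer: 1 3 4 7

Derivation:
t=0: input=2 -> V=12
t=1: input=4 -> V=0 FIRE
t=2: input=2 -> V=12
t=3: input=3 -> V=0 FIRE
t=4: input=3 -> V=0 FIRE
t=5: input=2 -> V=12
t=6: input=0 -> V=6
t=7: input=4 -> V=0 FIRE
t=8: input=2 -> V=12
t=9: input=1 -> V=12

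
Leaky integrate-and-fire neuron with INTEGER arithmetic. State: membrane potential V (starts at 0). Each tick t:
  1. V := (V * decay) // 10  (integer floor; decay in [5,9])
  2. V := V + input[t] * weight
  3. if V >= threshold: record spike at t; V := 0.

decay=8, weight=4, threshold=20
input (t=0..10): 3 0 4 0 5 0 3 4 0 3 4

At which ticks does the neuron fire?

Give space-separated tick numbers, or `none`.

Answer: 2 4 7 10

Derivation:
t=0: input=3 -> V=12
t=1: input=0 -> V=9
t=2: input=4 -> V=0 FIRE
t=3: input=0 -> V=0
t=4: input=5 -> V=0 FIRE
t=5: input=0 -> V=0
t=6: input=3 -> V=12
t=7: input=4 -> V=0 FIRE
t=8: input=0 -> V=0
t=9: input=3 -> V=12
t=10: input=4 -> V=0 FIRE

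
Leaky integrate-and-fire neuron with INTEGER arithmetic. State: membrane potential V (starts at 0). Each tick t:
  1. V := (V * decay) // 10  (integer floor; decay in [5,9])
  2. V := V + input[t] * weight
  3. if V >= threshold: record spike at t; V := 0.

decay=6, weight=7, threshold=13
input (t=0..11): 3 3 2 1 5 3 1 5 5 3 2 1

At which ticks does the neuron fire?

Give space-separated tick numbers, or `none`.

t=0: input=3 -> V=0 FIRE
t=1: input=3 -> V=0 FIRE
t=2: input=2 -> V=0 FIRE
t=3: input=1 -> V=7
t=4: input=5 -> V=0 FIRE
t=5: input=3 -> V=0 FIRE
t=6: input=1 -> V=7
t=7: input=5 -> V=0 FIRE
t=8: input=5 -> V=0 FIRE
t=9: input=3 -> V=0 FIRE
t=10: input=2 -> V=0 FIRE
t=11: input=1 -> V=7

Answer: 0 1 2 4 5 7 8 9 10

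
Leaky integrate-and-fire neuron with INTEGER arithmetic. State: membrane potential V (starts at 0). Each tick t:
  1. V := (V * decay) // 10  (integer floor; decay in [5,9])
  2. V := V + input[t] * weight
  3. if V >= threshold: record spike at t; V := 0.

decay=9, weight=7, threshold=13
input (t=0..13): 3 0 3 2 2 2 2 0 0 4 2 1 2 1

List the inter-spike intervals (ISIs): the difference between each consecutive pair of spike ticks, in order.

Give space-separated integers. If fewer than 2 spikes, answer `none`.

t=0: input=3 -> V=0 FIRE
t=1: input=0 -> V=0
t=2: input=3 -> V=0 FIRE
t=3: input=2 -> V=0 FIRE
t=4: input=2 -> V=0 FIRE
t=5: input=2 -> V=0 FIRE
t=6: input=2 -> V=0 FIRE
t=7: input=0 -> V=0
t=8: input=0 -> V=0
t=9: input=4 -> V=0 FIRE
t=10: input=2 -> V=0 FIRE
t=11: input=1 -> V=7
t=12: input=2 -> V=0 FIRE
t=13: input=1 -> V=7

Answer: 2 1 1 1 1 3 1 2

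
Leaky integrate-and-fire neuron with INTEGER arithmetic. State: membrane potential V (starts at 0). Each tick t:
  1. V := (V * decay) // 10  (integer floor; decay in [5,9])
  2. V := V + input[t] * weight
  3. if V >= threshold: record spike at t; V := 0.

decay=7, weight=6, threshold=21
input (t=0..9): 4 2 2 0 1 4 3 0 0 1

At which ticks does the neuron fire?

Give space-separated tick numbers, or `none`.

Answer: 0 5

Derivation:
t=0: input=4 -> V=0 FIRE
t=1: input=2 -> V=12
t=2: input=2 -> V=20
t=3: input=0 -> V=14
t=4: input=1 -> V=15
t=5: input=4 -> V=0 FIRE
t=6: input=3 -> V=18
t=7: input=0 -> V=12
t=8: input=0 -> V=8
t=9: input=1 -> V=11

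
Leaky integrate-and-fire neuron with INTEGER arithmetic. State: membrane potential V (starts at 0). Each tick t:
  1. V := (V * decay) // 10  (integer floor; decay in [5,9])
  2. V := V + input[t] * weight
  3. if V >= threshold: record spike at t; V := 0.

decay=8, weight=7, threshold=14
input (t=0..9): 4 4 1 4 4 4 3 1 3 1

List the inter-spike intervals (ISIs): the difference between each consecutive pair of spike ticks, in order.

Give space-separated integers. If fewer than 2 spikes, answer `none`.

Answer: 1 2 1 1 1 2

Derivation:
t=0: input=4 -> V=0 FIRE
t=1: input=4 -> V=0 FIRE
t=2: input=1 -> V=7
t=3: input=4 -> V=0 FIRE
t=4: input=4 -> V=0 FIRE
t=5: input=4 -> V=0 FIRE
t=6: input=3 -> V=0 FIRE
t=7: input=1 -> V=7
t=8: input=3 -> V=0 FIRE
t=9: input=1 -> V=7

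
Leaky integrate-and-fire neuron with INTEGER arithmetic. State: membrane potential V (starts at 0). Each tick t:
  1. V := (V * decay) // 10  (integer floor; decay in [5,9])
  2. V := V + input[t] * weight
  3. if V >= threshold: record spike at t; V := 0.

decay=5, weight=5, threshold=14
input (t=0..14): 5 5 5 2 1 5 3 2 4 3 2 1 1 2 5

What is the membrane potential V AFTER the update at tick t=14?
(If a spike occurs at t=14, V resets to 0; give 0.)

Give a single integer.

Answer: 0

Derivation:
t=0: input=5 -> V=0 FIRE
t=1: input=5 -> V=0 FIRE
t=2: input=5 -> V=0 FIRE
t=3: input=2 -> V=10
t=4: input=1 -> V=10
t=5: input=5 -> V=0 FIRE
t=6: input=3 -> V=0 FIRE
t=7: input=2 -> V=10
t=8: input=4 -> V=0 FIRE
t=9: input=3 -> V=0 FIRE
t=10: input=2 -> V=10
t=11: input=1 -> V=10
t=12: input=1 -> V=10
t=13: input=2 -> V=0 FIRE
t=14: input=5 -> V=0 FIRE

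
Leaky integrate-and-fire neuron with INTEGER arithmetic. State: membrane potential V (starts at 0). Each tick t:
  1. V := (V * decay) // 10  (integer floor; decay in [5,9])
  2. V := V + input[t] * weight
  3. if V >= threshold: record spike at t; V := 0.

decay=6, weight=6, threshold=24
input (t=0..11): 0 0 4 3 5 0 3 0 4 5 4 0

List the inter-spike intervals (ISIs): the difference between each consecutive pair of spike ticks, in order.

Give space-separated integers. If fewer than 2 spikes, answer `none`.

t=0: input=0 -> V=0
t=1: input=0 -> V=0
t=2: input=4 -> V=0 FIRE
t=3: input=3 -> V=18
t=4: input=5 -> V=0 FIRE
t=5: input=0 -> V=0
t=6: input=3 -> V=18
t=7: input=0 -> V=10
t=8: input=4 -> V=0 FIRE
t=9: input=5 -> V=0 FIRE
t=10: input=4 -> V=0 FIRE
t=11: input=0 -> V=0

Answer: 2 4 1 1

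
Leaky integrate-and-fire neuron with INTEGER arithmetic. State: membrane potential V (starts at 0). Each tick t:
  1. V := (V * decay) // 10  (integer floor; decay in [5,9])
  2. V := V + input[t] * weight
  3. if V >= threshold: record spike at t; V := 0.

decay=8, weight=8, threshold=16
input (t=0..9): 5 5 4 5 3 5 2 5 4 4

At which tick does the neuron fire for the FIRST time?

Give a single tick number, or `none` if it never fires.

t=0: input=5 -> V=0 FIRE
t=1: input=5 -> V=0 FIRE
t=2: input=4 -> V=0 FIRE
t=3: input=5 -> V=0 FIRE
t=4: input=3 -> V=0 FIRE
t=5: input=5 -> V=0 FIRE
t=6: input=2 -> V=0 FIRE
t=7: input=5 -> V=0 FIRE
t=8: input=4 -> V=0 FIRE
t=9: input=4 -> V=0 FIRE

Answer: 0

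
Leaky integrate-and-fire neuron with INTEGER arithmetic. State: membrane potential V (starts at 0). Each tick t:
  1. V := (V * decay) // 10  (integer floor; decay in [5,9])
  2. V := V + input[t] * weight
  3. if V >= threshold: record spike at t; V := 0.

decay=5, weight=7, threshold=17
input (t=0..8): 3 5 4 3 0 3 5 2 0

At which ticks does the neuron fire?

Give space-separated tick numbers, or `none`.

Answer: 0 1 2 3 5 6

Derivation:
t=0: input=3 -> V=0 FIRE
t=1: input=5 -> V=0 FIRE
t=2: input=4 -> V=0 FIRE
t=3: input=3 -> V=0 FIRE
t=4: input=0 -> V=0
t=5: input=3 -> V=0 FIRE
t=6: input=5 -> V=0 FIRE
t=7: input=2 -> V=14
t=8: input=0 -> V=7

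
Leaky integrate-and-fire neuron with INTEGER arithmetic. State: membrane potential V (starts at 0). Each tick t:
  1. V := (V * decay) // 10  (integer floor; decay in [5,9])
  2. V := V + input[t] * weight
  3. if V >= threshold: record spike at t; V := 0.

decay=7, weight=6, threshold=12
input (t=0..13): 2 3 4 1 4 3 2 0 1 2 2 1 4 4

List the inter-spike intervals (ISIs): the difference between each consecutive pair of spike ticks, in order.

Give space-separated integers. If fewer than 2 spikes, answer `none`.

Answer: 1 1 2 1 1 3 1 2 1

Derivation:
t=0: input=2 -> V=0 FIRE
t=1: input=3 -> V=0 FIRE
t=2: input=4 -> V=0 FIRE
t=3: input=1 -> V=6
t=4: input=4 -> V=0 FIRE
t=5: input=3 -> V=0 FIRE
t=6: input=2 -> V=0 FIRE
t=7: input=0 -> V=0
t=8: input=1 -> V=6
t=9: input=2 -> V=0 FIRE
t=10: input=2 -> V=0 FIRE
t=11: input=1 -> V=6
t=12: input=4 -> V=0 FIRE
t=13: input=4 -> V=0 FIRE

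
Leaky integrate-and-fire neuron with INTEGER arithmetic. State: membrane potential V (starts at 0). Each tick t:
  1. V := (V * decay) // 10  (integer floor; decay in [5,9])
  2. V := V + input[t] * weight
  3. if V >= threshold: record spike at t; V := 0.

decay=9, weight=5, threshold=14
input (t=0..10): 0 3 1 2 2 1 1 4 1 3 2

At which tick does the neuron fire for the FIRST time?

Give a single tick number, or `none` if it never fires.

Answer: 1

Derivation:
t=0: input=0 -> V=0
t=1: input=3 -> V=0 FIRE
t=2: input=1 -> V=5
t=3: input=2 -> V=0 FIRE
t=4: input=2 -> V=10
t=5: input=1 -> V=0 FIRE
t=6: input=1 -> V=5
t=7: input=4 -> V=0 FIRE
t=8: input=1 -> V=5
t=9: input=3 -> V=0 FIRE
t=10: input=2 -> V=10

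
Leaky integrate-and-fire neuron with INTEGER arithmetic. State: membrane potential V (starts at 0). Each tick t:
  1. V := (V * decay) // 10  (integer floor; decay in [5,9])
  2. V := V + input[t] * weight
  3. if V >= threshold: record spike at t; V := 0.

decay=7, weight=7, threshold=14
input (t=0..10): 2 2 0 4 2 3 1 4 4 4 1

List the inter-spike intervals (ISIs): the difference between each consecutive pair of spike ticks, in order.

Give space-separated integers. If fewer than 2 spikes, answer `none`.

t=0: input=2 -> V=0 FIRE
t=1: input=2 -> V=0 FIRE
t=2: input=0 -> V=0
t=3: input=4 -> V=0 FIRE
t=4: input=2 -> V=0 FIRE
t=5: input=3 -> V=0 FIRE
t=6: input=1 -> V=7
t=7: input=4 -> V=0 FIRE
t=8: input=4 -> V=0 FIRE
t=9: input=4 -> V=0 FIRE
t=10: input=1 -> V=7

Answer: 1 2 1 1 2 1 1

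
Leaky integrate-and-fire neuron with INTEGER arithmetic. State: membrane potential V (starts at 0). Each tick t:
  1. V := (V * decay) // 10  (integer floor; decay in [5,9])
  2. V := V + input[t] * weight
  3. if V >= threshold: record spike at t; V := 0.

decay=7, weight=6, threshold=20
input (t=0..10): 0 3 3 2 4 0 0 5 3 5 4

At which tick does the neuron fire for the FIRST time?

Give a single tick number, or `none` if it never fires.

t=0: input=0 -> V=0
t=1: input=3 -> V=18
t=2: input=3 -> V=0 FIRE
t=3: input=2 -> V=12
t=4: input=4 -> V=0 FIRE
t=5: input=0 -> V=0
t=6: input=0 -> V=0
t=7: input=5 -> V=0 FIRE
t=8: input=3 -> V=18
t=9: input=5 -> V=0 FIRE
t=10: input=4 -> V=0 FIRE

Answer: 2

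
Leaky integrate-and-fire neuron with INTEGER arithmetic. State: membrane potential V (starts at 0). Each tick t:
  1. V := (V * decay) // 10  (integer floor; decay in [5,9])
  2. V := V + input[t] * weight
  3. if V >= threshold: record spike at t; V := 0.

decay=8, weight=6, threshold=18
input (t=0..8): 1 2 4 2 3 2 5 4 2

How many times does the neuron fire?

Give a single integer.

Answer: 4

Derivation:
t=0: input=1 -> V=6
t=1: input=2 -> V=16
t=2: input=4 -> V=0 FIRE
t=3: input=2 -> V=12
t=4: input=3 -> V=0 FIRE
t=5: input=2 -> V=12
t=6: input=5 -> V=0 FIRE
t=7: input=4 -> V=0 FIRE
t=8: input=2 -> V=12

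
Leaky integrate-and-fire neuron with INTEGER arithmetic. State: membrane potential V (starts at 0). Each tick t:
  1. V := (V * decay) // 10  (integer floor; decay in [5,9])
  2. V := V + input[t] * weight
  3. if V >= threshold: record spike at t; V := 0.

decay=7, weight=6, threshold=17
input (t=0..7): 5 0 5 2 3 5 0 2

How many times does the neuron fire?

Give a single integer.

Answer: 4

Derivation:
t=0: input=5 -> V=0 FIRE
t=1: input=0 -> V=0
t=2: input=5 -> V=0 FIRE
t=3: input=2 -> V=12
t=4: input=3 -> V=0 FIRE
t=5: input=5 -> V=0 FIRE
t=6: input=0 -> V=0
t=7: input=2 -> V=12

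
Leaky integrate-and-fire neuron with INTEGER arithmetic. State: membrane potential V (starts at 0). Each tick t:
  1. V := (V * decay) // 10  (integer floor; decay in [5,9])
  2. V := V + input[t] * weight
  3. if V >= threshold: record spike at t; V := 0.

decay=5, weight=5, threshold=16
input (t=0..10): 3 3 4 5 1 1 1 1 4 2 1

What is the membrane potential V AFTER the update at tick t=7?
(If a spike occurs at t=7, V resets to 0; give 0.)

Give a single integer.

Answer: 9

Derivation:
t=0: input=3 -> V=15
t=1: input=3 -> V=0 FIRE
t=2: input=4 -> V=0 FIRE
t=3: input=5 -> V=0 FIRE
t=4: input=1 -> V=5
t=5: input=1 -> V=7
t=6: input=1 -> V=8
t=7: input=1 -> V=9
t=8: input=4 -> V=0 FIRE
t=9: input=2 -> V=10
t=10: input=1 -> V=10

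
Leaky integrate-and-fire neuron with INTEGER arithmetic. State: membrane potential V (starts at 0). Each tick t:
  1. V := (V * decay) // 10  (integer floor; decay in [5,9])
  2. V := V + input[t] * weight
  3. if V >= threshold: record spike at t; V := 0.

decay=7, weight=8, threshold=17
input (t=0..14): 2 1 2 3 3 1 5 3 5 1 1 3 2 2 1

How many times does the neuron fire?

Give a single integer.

t=0: input=2 -> V=16
t=1: input=1 -> V=0 FIRE
t=2: input=2 -> V=16
t=3: input=3 -> V=0 FIRE
t=4: input=3 -> V=0 FIRE
t=5: input=1 -> V=8
t=6: input=5 -> V=0 FIRE
t=7: input=3 -> V=0 FIRE
t=8: input=5 -> V=0 FIRE
t=9: input=1 -> V=8
t=10: input=1 -> V=13
t=11: input=3 -> V=0 FIRE
t=12: input=2 -> V=16
t=13: input=2 -> V=0 FIRE
t=14: input=1 -> V=8

Answer: 8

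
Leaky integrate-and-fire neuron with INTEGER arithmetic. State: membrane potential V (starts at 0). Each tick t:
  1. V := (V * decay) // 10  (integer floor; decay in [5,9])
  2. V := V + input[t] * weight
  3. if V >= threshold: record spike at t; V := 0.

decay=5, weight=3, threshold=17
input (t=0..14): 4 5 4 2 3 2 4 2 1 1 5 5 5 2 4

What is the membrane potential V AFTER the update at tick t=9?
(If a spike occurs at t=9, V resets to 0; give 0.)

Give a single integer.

t=0: input=4 -> V=12
t=1: input=5 -> V=0 FIRE
t=2: input=4 -> V=12
t=3: input=2 -> V=12
t=4: input=3 -> V=15
t=5: input=2 -> V=13
t=6: input=4 -> V=0 FIRE
t=7: input=2 -> V=6
t=8: input=1 -> V=6
t=9: input=1 -> V=6
t=10: input=5 -> V=0 FIRE
t=11: input=5 -> V=15
t=12: input=5 -> V=0 FIRE
t=13: input=2 -> V=6
t=14: input=4 -> V=15

Answer: 6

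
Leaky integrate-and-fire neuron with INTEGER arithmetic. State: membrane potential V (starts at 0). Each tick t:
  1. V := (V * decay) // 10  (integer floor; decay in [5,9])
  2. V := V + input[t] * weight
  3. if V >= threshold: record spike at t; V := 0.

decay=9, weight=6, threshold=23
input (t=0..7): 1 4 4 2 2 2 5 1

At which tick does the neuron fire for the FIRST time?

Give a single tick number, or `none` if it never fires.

Answer: 1

Derivation:
t=0: input=1 -> V=6
t=1: input=4 -> V=0 FIRE
t=2: input=4 -> V=0 FIRE
t=3: input=2 -> V=12
t=4: input=2 -> V=22
t=5: input=2 -> V=0 FIRE
t=6: input=5 -> V=0 FIRE
t=7: input=1 -> V=6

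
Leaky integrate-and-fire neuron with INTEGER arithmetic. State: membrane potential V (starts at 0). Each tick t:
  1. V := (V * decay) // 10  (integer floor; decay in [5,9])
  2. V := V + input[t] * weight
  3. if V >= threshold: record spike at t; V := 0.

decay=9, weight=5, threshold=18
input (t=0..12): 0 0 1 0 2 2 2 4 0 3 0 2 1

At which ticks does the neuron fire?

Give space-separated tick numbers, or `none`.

t=0: input=0 -> V=0
t=1: input=0 -> V=0
t=2: input=1 -> V=5
t=3: input=0 -> V=4
t=4: input=2 -> V=13
t=5: input=2 -> V=0 FIRE
t=6: input=2 -> V=10
t=7: input=4 -> V=0 FIRE
t=8: input=0 -> V=0
t=9: input=3 -> V=15
t=10: input=0 -> V=13
t=11: input=2 -> V=0 FIRE
t=12: input=1 -> V=5

Answer: 5 7 11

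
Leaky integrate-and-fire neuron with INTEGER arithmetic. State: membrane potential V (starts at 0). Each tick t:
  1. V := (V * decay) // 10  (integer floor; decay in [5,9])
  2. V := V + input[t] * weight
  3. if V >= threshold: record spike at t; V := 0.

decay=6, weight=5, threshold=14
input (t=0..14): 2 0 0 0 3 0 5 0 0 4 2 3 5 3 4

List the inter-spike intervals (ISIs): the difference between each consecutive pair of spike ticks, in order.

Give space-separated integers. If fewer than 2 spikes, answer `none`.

t=0: input=2 -> V=10
t=1: input=0 -> V=6
t=2: input=0 -> V=3
t=3: input=0 -> V=1
t=4: input=3 -> V=0 FIRE
t=5: input=0 -> V=0
t=6: input=5 -> V=0 FIRE
t=7: input=0 -> V=0
t=8: input=0 -> V=0
t=9: input=4 -> V=0 FIRE
t=10: input=2 -> V=10
t=11: input=3 -> V=0 FIRE
t=12: input=5 -> V=0 FIRE
t=13: input=3 -> V=0 FIRE
t=14: input=4 -> V=0 FIRE

Answer: 2 3 2 1 1 1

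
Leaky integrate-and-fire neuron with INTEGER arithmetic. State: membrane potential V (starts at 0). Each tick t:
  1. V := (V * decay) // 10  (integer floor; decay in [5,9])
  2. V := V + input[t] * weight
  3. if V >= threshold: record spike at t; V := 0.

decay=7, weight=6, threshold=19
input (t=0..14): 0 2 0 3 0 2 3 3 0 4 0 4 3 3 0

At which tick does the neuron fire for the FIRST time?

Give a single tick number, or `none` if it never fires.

Answer: 3

Derivation:
t=0: input=0 -> V=0
t=1: input=2 -> V=12
t=2: input=0 -> V=8
t=3: input=3 -> V=0 FIRE
t=4: input=0 -> V=0
t=5: input=2 -> V=12
t=6: input=3 -> V=0 FIRE
t=7: input=3 -> V=18
t=8: input=0 -> V=12
t=9: input=4 -> V=0 FIRE
t=10: input=0 -> V=0
t=11: input=4 -> V=0 FIRE
t=12: input=3 -> V=18
t=13: input=3 -> V=0 FIRE
t=14: input=0 -> V=0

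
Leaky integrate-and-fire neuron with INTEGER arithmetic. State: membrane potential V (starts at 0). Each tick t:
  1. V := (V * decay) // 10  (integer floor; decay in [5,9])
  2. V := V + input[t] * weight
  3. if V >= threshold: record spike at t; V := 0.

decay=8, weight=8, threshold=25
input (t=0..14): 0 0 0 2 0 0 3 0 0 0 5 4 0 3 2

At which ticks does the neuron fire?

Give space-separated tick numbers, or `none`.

t=0: input=0 -> V=0
t=1: input=0 -> V=0
t=2: input=0 -> V=0
t=3: input=2 -> V=16
t=4: input=0 -> V=12
t=5: input=0 -> V=9
t=6: input=3 -> V=0 FIRE
t=7: input=0 -> V=0
t=8: input=0 -> V=0
t=9: input=0 -> V=0
t=10: input=5 -> V=0 FIRE
t=11: input=4 -> V=0 FIRE
t=12: input=0 -> V=0
t=13: input=3 -> V=24
t=14: input=2 -> V=0 FIRE

Answer: 6 10 11 14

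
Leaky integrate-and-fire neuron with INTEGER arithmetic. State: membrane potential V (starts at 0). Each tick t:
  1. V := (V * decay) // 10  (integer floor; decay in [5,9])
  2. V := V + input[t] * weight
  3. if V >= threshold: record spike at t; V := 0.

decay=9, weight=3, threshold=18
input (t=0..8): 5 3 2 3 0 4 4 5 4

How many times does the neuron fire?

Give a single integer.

Answer: 3

Derivation:
t=0: input=5 -> V=15
t=1: input=3 -> V=0 FIRE
t=2: input=2 -> V=6
t=3: input=3 -> V=14
t=4: input=0 -> V=12
t=5: input=4 -> V=0 FIRE
t=6: input=4 -> V=12
t=7: input=5 -> V=0 FIRE
t=8: input=4 -> V=12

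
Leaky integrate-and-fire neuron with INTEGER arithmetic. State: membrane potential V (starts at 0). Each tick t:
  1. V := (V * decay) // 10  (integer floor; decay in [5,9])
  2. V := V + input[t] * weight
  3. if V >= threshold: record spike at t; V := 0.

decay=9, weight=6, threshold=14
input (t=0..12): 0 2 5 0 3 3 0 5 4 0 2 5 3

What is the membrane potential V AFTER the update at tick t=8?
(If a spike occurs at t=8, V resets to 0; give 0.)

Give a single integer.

Answer: 0

Derivation:
t=0: input=0 -> V=0
t=1: input=2 -> V=12
t=2: input=5 -> V=0 FIRE
t=3: input=0 -> V=0
t=4: input=3 -> V=0 FIRE
t=5: input=3 -> V=0 FIRE
t=6: input=0 -> V=0
t=7: input=5 -> V=0 FIRE
t=8: input=4 -> V=0 FIRE
t=9: input=0 -> V=0
t=10: input=2 -> V=12
t=11: input=5 -> V=0 FIRE
t=12: input=3 -> V=0 FIRE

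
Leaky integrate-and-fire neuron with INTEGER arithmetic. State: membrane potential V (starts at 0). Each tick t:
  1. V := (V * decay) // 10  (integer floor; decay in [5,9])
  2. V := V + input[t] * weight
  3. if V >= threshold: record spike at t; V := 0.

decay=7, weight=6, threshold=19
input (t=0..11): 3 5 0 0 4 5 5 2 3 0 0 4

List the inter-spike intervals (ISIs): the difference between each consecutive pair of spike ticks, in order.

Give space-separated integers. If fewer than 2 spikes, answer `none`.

Answer: 3 1 1 2 3

Derivation:
t=0: input=3 -> V=18
t=1: input=5 -> V=0 FIRE
t=2: input=0 -> V=0
t=3: input=0 -> V=0
t=4: input=4 -> V=0 FIRE
t=5: input=5 -> V=0 FIRE
t=6: input=5 -> V=0 FIRE
t=7: input=2 -> V=12
t=8: input=3 -> V=0 FIRE
t=9: input=0 -> V=0
t=10: input=0 -> V=0
t=11: input=4 -> V=0 FIRE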